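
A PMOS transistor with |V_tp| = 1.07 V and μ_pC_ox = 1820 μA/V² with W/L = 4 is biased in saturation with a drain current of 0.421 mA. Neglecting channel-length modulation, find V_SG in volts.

V_SG = 1.41 V

k_p = μ_pC_ox · (W/L) = 7.28 mA/V².
In saturation I_D = ½ k_p (V_SG − |V_tp|)², so V_SG − |V_tp| = √(2 I_D / k_p) = √(2 × 0.421 / 7.28) = 0.34 V.
V_SG = 1.07 + 0.34 = 1.41 V.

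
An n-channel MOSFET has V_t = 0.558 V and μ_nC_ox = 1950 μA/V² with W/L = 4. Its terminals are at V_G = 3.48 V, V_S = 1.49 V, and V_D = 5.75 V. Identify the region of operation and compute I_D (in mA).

Saturation; I_D = 8.00 mA

V_GS = V_G − V_S = 3.48 − 1.49 = 1.99 V; V_DS = V_D − V_S = 5.75 − 1.49 = 4.26 V.
k_n = μ_nC_ox · (W/L) = 7.8 mA/V².
V_ov = V_GS − V_t = 1.99 − 0.558 = 1.43 V.
Since V_DS = 4.26 V ≥ V_ov = 1.43 V, the device is in saturation.
I_D = ½ k_n V_ov² = 0.5 × 7.8 × 1.43² = 8 mA.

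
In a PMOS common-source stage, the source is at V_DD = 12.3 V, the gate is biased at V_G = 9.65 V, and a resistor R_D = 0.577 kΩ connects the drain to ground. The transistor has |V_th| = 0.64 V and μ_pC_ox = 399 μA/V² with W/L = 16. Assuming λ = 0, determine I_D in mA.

I_D = 12.9 mA

V_SG = V_DD − V_G = 12.3 − 9.65 = 2.65 V, so V_ov = 2.65 − 0.64 = 2.01 V.
k_p = μ_pC_ox · (W/L) = 6.384 mA/V².
Assume saturation: I_D = ½ k_p V_ov² = 0.5 × 6.384 × 2.01² = 12.9 mA, giving V_SD = V_DD − I_D R_D = 12.3 − 12.9 × 0.577 = 4.86 V.
V_SD = 4.86 V ≥ V_ov = 2.01 V, confirming saturation.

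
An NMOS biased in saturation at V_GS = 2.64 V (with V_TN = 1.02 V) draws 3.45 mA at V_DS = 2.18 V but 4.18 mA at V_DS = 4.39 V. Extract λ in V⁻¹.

With V_GS fixed, I_D ∝ (1 + λ V_DS) in saturation, so I_D2/I_D1 = (1 + λ V_DS2)/(1 + λ V_DS1).
4.18/3.45 = 1.212 = (1 + 4.39 λ)/(1 + 2.18 λ).
Solving: λ (I_D1 V_DS2 − I_D2 V_DS1) = I_D2 − I_D1, so λ = (4.18 − 3.45) / (3.45 × 4.39 − 4.18 × 2.18) = 0.73 / 6.03 = 0.121 V⁻¹.

λ = 0.121 V⁻¹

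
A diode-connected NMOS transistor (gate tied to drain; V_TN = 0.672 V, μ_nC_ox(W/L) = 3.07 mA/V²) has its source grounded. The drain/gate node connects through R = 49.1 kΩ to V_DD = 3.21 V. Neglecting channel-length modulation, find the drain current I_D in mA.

With gate tied to drain, V_GS = V_DS ≥ V_GS − V_TN, so the device is in saturation.
KCL at the drain: ½ k_n (V_GS − V_TN)² = (V_DD − V_GS)/R.
Let x = V_GS − 0.672. Then 75.4 x² + x − 2.538 = 0, giving x = 0.177 V (positive root), so V_GS = 0.849 V.
I_D = (V_DD − V_GS)/R = (3.21 − 0.849) / 49.1 = 0.0481 mA.

I_D = 0.0481 mA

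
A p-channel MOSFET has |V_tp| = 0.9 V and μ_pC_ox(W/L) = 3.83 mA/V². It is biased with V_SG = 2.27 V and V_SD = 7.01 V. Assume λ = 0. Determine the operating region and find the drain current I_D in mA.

Saturation; I_D = 3.59 mA

V_ov = V_SG − |V_tp| = 2.27 − 0.9 = 1.37 V.
Since V_SD = 7.01 V ≥ V_ov = 1.37 V, the device is in saturation.
I_D = ½ k_p V_ov² = 0.5 × 3.83 × 1.37² = 3.59 mA.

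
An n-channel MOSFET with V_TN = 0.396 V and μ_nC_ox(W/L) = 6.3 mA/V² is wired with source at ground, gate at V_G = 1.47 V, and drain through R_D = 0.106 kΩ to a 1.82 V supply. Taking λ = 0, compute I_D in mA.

V_GS = V_G = 1.47 V, so V_ov = 1.47 − 0.396 = 1.07 V.
Assume saturation: I_D = ½ k_n V_ov² = 0.5 × 6.3 × 1.07² = 3.63 mA, giving V_DS = V_DD − I_D R_D = 1.82 − 3.63 × 0.106 = 1.43 V.
V_DS = 1.43 V ≥ V_ov = 1.07 V, confirming saturation.

I_D = 3.63 mA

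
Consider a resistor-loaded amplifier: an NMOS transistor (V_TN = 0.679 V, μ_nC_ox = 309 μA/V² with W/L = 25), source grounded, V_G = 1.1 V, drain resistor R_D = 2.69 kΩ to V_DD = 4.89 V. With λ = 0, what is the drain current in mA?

V_GS = V_G = 1.1 V, so V_ov = 1.1 − 0.679 = 0.421 V.
k_n = μ_nC_ox · (W/L) = 7.725 mA/V².
Assume saturation: I_D = ½ k_n V_ov² = 0.5 × 7.725 × 0.421² = 0.685 mA, giving V_DS = V_DD − I_D R_D = 4.89 − 0.685 × 2.69 = 3.05 V.
V_DS = 3.05 V ≥ V_ov = 0.421 V, confirming saturation.

I_D = 0.685 mA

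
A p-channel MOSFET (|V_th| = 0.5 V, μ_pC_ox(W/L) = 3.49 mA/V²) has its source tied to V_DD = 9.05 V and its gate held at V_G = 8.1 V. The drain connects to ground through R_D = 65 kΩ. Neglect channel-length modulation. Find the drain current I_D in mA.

V_SG = V_DD − V_G = 9.05 − 8.1 = 0.95 V, so V_ov = 0.95 − 0.5 = 0.45 V.
Assume saturation: I_D = ½ k_p V_ov² = 0.5 × 3.49 × 0.45² = 0.353 mA, giving V_SD = V_DD − I_D R_D = 9.05 − 0.353 × 65 = -13.9 V.
But -13.9 V < V_ov = 0.45 V, so the device is actually in triode.
In triode I_D = k_p[V_ov V_SD − ½ V_SD²] and I_D = (V_DD − V_SD)/R_D. Equating: 113 V_SD² − 103.1 V_SD + 9.05 = 0, giving V_SD = 0.0985 V (the root below V_ov).
I_D = (9.05 − 0.0985) / 65 = 0.138 mA.

I_D = 0.138 mA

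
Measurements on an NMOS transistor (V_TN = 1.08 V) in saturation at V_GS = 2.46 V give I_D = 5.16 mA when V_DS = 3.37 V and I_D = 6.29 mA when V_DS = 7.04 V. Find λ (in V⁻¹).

λ = 0.0747 V⁻¹

With V_GS fixed, I_D ∝ (1 + λ V_DS) in saturation, so I_D2/I_D1 = (1 + λ V_DS2)/(1 + λ V_DS1).
6.29/5.16 = 1.219 = (1 + 7.04 λ)/(1 + 3.37 λ).
Solving: λ (I_D1 V_DS2 − I_D2 V_DS1) = I_D2 − I_D1, so λ = (6.29 − 5.16) / (5.16 × 7.04 − 6.29 × 3.37) = 1.13 / 15.1 = 0.0747 V⁻¹.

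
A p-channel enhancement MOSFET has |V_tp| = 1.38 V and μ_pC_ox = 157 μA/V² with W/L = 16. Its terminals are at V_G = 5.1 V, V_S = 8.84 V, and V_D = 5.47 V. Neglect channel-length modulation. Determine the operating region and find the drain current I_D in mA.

Saturation; I_D = 7.00 mA

V_SG = V_S − V_G = 8.84 − 5.1 = 3.74 V; V_SD = V_S − V_D = 8.84 − 5.47 = 3.37 V.
k_p = μ_pC_ox · (W/L) = 2.512 mA/V².
V_ov = V_SG − |V_tp| = 3.74 − 1.38 = 2.36 V.
Since V_SD = 3.37 V ≥ V_ov = 2.36 V, the device is in saturation.
I_D = ½ k_p V_ov² = 0.5 × 2.512 × 2.36² = 7 mA.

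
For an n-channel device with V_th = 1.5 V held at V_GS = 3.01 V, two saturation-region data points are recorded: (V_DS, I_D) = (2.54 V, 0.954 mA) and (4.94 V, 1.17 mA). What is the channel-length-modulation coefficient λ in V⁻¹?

λ = 0.124 V⁻¹

With V_GS fixed, I_D ∝ (1 + λ V_DS) in saturation, so I_D2/I_D1 = (1 + λ V_DS2)/(1 + λ V_DS1).
1.17/0.954 = 1.226 = (1 + 4.94 λ)/(1 + 2.54 λ).
Solving: λ (I_D1 V_DS2 − I_D2 V_DS1) = I_D2 − I_D1, so λ = (1.17 − 0.954) / (0.954 × 4.94 − 1.17 × 2.54) = 0.216 / 1.74 = 0.124 V⁻¹.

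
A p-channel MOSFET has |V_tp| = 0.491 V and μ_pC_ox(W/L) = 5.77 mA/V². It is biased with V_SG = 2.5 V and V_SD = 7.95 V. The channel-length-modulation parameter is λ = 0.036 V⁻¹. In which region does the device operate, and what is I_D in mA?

Saturation; I_D = 15.0 mA

V_ov = V_SG − |V_tp| = 2.5 − 0.491 = 2.01 V.
Since V_SD = 7.95 V ≥ V_ov = 2.01 V, the device is in saturation.
I_D = ½ k_p V_ov² (1 + λ V_SD) = 0.5 × 5.77 × 2.01² × (1 + 0.036 × 7.95) = 15 mA.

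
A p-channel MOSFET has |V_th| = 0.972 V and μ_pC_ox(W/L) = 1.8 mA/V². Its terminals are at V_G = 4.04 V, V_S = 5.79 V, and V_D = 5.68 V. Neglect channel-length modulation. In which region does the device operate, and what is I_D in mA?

Triode; I_D = 0.143 mA

V_SG = V_S − V_G = 5.79 − 4.04 = 1.75 V; V_SD = V_S − V_D = 5.79 − 5.68 = 0.11 V.
V_ov = V_SG − |V_th| = 1.75 − 0.972 = 0.778 V.
Since V_SD = 0.11 V < V_ov = 0.778 V, the device is in the triode region.
I_D = k_p [V_ov · V_SD − ½ V_SD²] = 1.8 × [0.778 × 0.11 − 0.5 × 0.11²] = 0.143 mA.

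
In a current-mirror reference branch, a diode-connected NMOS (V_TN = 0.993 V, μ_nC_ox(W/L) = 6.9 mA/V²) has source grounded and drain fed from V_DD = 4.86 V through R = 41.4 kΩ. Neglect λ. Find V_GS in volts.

V_GS = 1.15 V

With gate tied to drain, V_GS = V_DS ≥ V_GS − V_TN, so the device is in saturation.
KCL at the drain: ½ k_n (V_GS − V_TN)² = (V_DD − V_GS)/R.
Let x = V_GS − 0.993. Then 143 x² + x − 3.867 = 0, giving x = 0.161 V (positive root), so V_GS = 1.15 V.
I_D = (V_DD − V_GS)/R = (4.86 − 1.15) / 41.4 = 0.0895 mA.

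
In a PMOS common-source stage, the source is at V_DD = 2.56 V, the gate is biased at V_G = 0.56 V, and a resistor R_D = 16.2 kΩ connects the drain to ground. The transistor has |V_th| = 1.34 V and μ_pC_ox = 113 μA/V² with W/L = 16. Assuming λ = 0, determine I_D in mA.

V_SG = V_DD − V_G = 2.56 − 0.56 = 2 V, so V_ov = 2 − 1.34 = 0.66 V.
k_p = μ_pC_ox · (W/L) = 1.808 mA/V².
Assume saturation: I_D = ½ k_p V_ov² = 0.5 × 1.808 × 0.66² = 0.394 mA, giving V_SD = V_DD − I_D R_D = 2.56 − 0.394 × 16.2 = -3.82 V.
But -3.82 V < V_ov = 0.66 V, so the device is actually in triode.
In triode I_D = k_p[V_ov V_SD − ½ V_SD²] and I_D = (V_DD − V_SD)/R_D. Equating: 14.6 V_SD² − 20.33 V_SD + 2.56 = 0, giving V_SD = 0.14 V (the root below V_ov).
I_D = (2.56 − 0.14) / 16.2 = 0.149 mA.

I_D = 0.149 mA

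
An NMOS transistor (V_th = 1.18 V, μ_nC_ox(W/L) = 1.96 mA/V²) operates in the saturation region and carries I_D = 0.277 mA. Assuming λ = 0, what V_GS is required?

In saturation I_D = ½ k_n (V_GS − V_th)², so V_GS − V_th = √(2 I_D / k_n) = √(2 × 0.277 / 1.96) = 0.532 V.
V_GS = 1.18 + 0.532 = 1.71 V.

V_GS = 1.71 V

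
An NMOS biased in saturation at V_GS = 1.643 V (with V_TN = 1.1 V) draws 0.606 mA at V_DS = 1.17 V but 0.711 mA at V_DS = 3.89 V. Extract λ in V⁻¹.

With V_GS fixed, I_D ∝ (1 + λ V_DS) in saturation, so I_D2/I_D1 = (1 + λ V_DS2)/(1 + λ V_DS1).
0.711/0.606 = 1.173 = (1 + 3.89 λ)/(1 + 1.17 λ).
Solving: λ (I_D1 V_DS2 − I_D2 V_DS1) = I_D2 − I_D1, so λ = (0.711 − 0.606) / (0.606 × 3.89 − 0.711 × 1.17) = 0.105 / 1.53 = 0.0688 V⁻¹.

λ = 0.0688 V⁻¹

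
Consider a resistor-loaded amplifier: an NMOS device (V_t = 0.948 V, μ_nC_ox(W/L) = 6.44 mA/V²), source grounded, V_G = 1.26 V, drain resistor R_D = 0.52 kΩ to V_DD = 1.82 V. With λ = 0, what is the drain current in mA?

V_GS = V_G = 1.26 V, so V_ov = 1.26 − 0.948 = 0.312 V.
Assume saturation: I_D = ½ k_n V_ov² = 0.5 × 6.44 × 0.312² = 0.313 mA, giving V_DS = V_DD − I_D R_D = 1.82 − 0.313 × 0.52 = 1.66 V.
V_DS = 1.66 V ≥ V_ov = 0.312 V, confirming saturation.

I_D = 0.313 mA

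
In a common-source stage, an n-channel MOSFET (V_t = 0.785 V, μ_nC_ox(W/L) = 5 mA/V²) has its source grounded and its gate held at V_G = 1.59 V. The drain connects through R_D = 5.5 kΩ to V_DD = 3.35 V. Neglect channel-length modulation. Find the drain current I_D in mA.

V_GS = V_G = 1.59 V, so V_ov = 1.59 − 0.785 = 0.805 V.
Assume saturation: I_D = ½ k_n V_ov² = 0.5 × 5 × 0.805² = 1.62 mA, giving V_DS = V_DD − I_D R_D = 3.35 − 1.62 × 5.5 = -5.56 V.
But -5.56 V < V_ov = 0.805 V, so the device is actually in triode.
In triode I_D = k_n[V_ov V_DS − ½ V_DS²] and I_D = (V_DD − V_DS)/R_D. Equating: 13.8 V_DS² − 23.14 V_DS + 3.35 = 0, giving V_DS = 0.16 V (the root below V_ov).
I_D = (3.35 − 0.16) / 5.5 = 0.58 mA.

I_D = 0.580 mA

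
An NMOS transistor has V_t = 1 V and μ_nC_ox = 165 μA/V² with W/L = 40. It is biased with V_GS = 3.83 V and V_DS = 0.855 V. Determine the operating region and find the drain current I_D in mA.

Triode; I_D = 13.6 mA

k_n = μ_nC_ox · (W/L) = 6.6 mA/V².
V_ov = V_GS − V_t = 3.83 − 1 = 2.83 V.
Since V_DS = 0.855 V < V_ov = 2.83 V, the device is in the triode region.
I_D = k_n [V_ov · V_DS − ½ V_DS²] = 6.6 × [2.83 × 0.855 − 0.5 × 0.855²] = 13.6 mA.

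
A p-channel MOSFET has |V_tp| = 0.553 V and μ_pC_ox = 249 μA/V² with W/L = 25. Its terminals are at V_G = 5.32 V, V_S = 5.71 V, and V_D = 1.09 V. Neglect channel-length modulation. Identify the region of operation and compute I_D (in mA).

Cutoff; I_D = 0 mA

V_SG = V_S − V_G = 5.71 − 5.32 = 0.39 V; V_SD = V_S − V_D = 5.71 − 1.09 = 4.62 V.
V_SG = 0.39 V < |V_tp| = 0.553 V, so the transistor is in cutoff.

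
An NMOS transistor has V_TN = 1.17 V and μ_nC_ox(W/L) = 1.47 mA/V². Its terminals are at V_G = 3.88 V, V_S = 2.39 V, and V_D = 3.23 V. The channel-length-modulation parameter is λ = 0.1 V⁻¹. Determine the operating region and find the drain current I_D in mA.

Saturation; I_D = 0.0816 mA

V_GS = V_G − V_S = 3.88 − 2.39 = 1.49 V; V_DS = V_D − V_S = 3.23 − 2.39 = 0.84 V.
V_ov = V_GS − V_TN = 1.49 − 1.17 = 0.32 V.
Since V_DS = 0.84 V ≥ V_ov = 0.32 V, the device is in saturation.
I_D = ½ k_n V_ov² (1 + λ V_DS) = 0.5 × 1.47 × 0.32² × (1 + 0.1 × 0.84) = 0.0816 mA.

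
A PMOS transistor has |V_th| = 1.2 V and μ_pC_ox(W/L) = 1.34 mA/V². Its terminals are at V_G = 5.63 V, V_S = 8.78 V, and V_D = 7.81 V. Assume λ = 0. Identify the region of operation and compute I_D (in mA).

Triode; I_D = 1.90 mA

V_SG = V_S − V_G = 8.78 − 5.63 = 3.15 V; V_SD = V_S − V_D = 8.78 − 7.81 = 0.97 V.
V_ov = V_SG − |V_th| = 3.15 − 1.2 = 1.95 V.
Since V_SD = 0.97 V < V_ov = 1.95 V, the device is in the triode region.
I_D = k_p [V_ov · V_SD − ½ V_SD²] = 1.34 × [1.95 × 0.97 − 0.5 × 0.97²] = 1.9 mA.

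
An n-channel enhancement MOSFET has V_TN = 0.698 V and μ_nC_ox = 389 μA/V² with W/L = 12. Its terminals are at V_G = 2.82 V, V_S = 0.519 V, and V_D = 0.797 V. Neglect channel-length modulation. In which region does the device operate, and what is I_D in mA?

Triode; I_D = 1.90 mA

V_GS = V_G − V_S = 2.82 − 0.519 = 2.3 V; V_DS = V_D − V_S = 0.797 − 0.519 = 0.278 V.
k_n = μ_nC_ox · (W/L) = 4.668 mA/V².
V_ov = V_GS − V_TN = 2.3 − 0.698 = 1.6 V.
Since V_DS = 0.278 V < V_ov = 1.6 V, the device is in the triode region.
I_D = k_n [V_ov · V_DS − ½ V_DS²] = 4.668 × [1.6 × 0.278 − 0.5 × 0.278²] = 1.9 mA.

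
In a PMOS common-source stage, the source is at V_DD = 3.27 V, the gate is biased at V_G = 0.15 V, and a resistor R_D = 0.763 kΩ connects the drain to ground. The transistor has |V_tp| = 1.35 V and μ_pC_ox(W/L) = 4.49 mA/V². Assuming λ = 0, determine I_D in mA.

V_SG = V_DD − V_G = 3.27 − 0.15 = 3.12 V, so V_ov = 3.12 − 1.35 = 1.77 V.
Assume saturation: I_D = ½ k_p V_ov² = 0.5 × 4.49 × 1.77² = 7.03 mA, giving V_SD = V_DD − I_D R_D = 3.27 − 7.03 × 0.763 = -2.1 V.
But -2.1 V < V_ov = 1.77 V, so the device is actually in triode.
In triode I_D = k_p[V_ov V_SD − ½ V_SD²] and I_D = (V_DD − V_SD)/R_D. Equating: 1.71 V_SD² − 7.064 V_SD + 3.27 = 0, giving V_SD = 0.531 V (the root below V_ov).
I_D = (3.27 − 0.531) / 0.763 = 3.59 mA.

I_D = 3.59 mA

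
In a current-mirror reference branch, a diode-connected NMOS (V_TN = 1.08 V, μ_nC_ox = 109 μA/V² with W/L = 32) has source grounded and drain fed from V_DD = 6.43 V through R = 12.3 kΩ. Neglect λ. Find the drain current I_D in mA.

I_D = 0.396 mA

With gate tied to drain, V_GS = V_DS ≥ V_GS − V_TN, so the device is in saturation.
k_n = μ_nC_ox · (W/L) = 3.488 mA/V².
KCL at the drain: ½ k_n (V_GS − V_TN)² = (V_DD − V_GS)/R.
Let x = V_GS − 1.08. Then 21.5 x² + x − 5.35 = 0, giving x = 0.477 V (positive root), so V_GS = 1.56 V.
I_D = (V_DD − V_GS)/R = (6.43 − 1.56) / 12.3 = 0.396 mA.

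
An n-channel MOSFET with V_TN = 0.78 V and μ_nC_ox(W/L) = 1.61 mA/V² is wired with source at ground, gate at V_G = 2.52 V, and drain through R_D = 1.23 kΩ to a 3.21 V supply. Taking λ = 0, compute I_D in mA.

V_GS = V_G = 2.52 V, so V_ov = 2.52 − 0.78 = 1.74 V.
Assume saturation: I_D = ½ k_n V_ov² = 0.5 × 1.61 × 1.74² = 2.44 mA, giving V_DS = V_DD − I_D R_D = 3.21 − 2.44 × 1.23 = 0.212 V.
But 0.212 V < V_ov = 1.74 V, so the device is actually in triode.
In triode I_D = k_n[V_ov V_DS − ½ V_DS²] and I_D = (V_DD − V_DS)/R_D. Equating: 0.99 V_DS² − 4.446 V_DS + 3.21 = 0, giving V_DS = 0.904 V (the root below V_ov).
I_D = (3.21 − 0.904) / 1.23 = 1.87 mA.

I_D = 1.87 mA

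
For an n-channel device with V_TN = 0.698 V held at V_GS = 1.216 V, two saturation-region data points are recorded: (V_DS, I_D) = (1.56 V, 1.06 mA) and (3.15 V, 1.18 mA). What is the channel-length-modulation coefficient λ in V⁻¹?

λ = 0.0801 V⁻¹

With V_GS fixed, I_D ∝ (1 + λ V_DS) in saturation, so I_D2/I_D1 = (1 + λ V_DS2)/(1 + λ V_DS1).
1.18/1.06 = 1.113 = (1 + 3.15 λ)/(1 + 1.56 λ).
Solving: λ (I_D1 V_DS2 − I_D2 V_DS1) = I_D2 − I_D1, so λ = (1.18 − 1.06) / (1.06 × 3.15 − 1.18 × 1.56) = 0.12 / 1.5 = 0.0801 V⁻¹.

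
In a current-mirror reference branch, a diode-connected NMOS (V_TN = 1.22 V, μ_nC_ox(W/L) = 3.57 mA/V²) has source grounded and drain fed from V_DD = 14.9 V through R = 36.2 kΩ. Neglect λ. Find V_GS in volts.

With gate tied to drain, V_GS = V_DS ≥ V_GS − V_TN, so the device is in saturation.
KCL at the drain: ½ k_n (V_GS − V_TN)² = (V_DD − V_GS)/R.
Let x = V_GS − 1.22. Then 64.6 x² + x − 13.68 = 0, giving x = 0.452 V (positive root), so V_GS = 1.67 V.
I_D = (V_DD − V_GS)/R = (14.9 − 1.67) / 36.2 = 0.365 mA.

V_GS = 1.67 V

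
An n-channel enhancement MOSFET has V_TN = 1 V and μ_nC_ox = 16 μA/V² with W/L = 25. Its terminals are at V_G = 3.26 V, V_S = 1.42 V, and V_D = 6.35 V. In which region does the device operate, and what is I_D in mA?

V_GS = V_G − V_S = 3.26 − 1.42 = 1.84 V; V_DS = V_D − V_S = 6.35 − 1.42 = 4.93 V.
k_n = μ_nC_ox · (W/L) = 0.4 mA/V².
V_ov = V_GS − V_TN = 1.84 − 1 = 0.84 V.
Since V_DS = 4.93 V ≥ V_ov = 0.84 V, the device is in saturation.
I_D = ½ k_n V_ov² = 0.5 × 0.4 × 0.84² = 0.141 mA.

Saturation; I_D = 0.141 mA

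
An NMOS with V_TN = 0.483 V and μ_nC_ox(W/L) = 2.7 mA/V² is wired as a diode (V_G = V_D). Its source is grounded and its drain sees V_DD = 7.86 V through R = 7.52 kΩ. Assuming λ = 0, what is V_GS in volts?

With gate tied to drain, V_GS = V_DS ≥ V_GS − V_TN, so the device is in saturation.
KCL at the drain: ½ k_n (V_GS − V_TN)² = (V_DD − V_GS)/R.
Let x = V_GS − 0.483. Then 10.2 x² + x − 7.377 = 0, giving x = 0.805 V (positive root), so V_GS = 1.29 V.
I_D = (V_DD − V_GS)/R = (7.86 − 1.29) / 7.52 = 0.874 mA.

V_GS = 1.29 V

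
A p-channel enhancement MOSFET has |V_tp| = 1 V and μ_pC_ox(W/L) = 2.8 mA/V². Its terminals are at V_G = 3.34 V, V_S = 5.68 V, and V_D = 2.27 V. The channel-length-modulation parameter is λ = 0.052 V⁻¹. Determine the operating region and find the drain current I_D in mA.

V_SG = V_S − V_G = 5.68 − 3.34 = 2.34 V; V_SD = V_S − V_D = 5.68 − 2.27 = 3.41 V.
V_ov = V_SG − |V_tp| = 2.34 − 1 = 1.34 V.
Since V_SD = 3.41 V ≥ V_ov = 1.34 V, the device is in saturation.
I_D = ½ k_p V_ov² (1 + λ V_SD) = 0.5 × 2.8 × 1.34² × (1 + 0.052 × 3.41) = 2.96 mA.

Saturation; I_D = 2.96 mA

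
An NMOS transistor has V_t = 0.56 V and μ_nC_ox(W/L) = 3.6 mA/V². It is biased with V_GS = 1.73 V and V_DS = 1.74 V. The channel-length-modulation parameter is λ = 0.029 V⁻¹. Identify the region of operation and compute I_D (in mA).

V_ov = V_GS − V_t = 1.73 − 0.56 = 1.17 V.
Since V_DS = 1.74 V ≥ V_ov = 1.17 V, the device is in saturation.
I_D = ½ k_n V_ov² (1 + λ V_DS) = 0.5 × 3.6 × 1.17² × (1 + 0.029 × 1.74) = 2.59 mA.

Saturation; I_D = 2.59 mA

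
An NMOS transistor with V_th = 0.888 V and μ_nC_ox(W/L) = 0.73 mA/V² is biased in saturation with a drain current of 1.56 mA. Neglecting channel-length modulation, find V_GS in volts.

In saturation I_D = ½ k_n (V_GS − V_th)², so V_GS − V_th = √(2 I_D / k_n) = √(2 × 1.56 / 0.73) = 2.07 V.
V_GS = 0.888 + 2.07 = 2.96 V.

V_GS = 2.96 V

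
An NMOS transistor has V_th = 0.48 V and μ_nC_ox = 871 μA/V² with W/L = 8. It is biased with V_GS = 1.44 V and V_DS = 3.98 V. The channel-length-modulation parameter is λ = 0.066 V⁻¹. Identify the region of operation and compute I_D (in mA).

Saturation; I_D = 4.05 mA

k_n = μ_nC_ox · (W/L) = 6.968 mA/V².
V_ov = V_GS − V_th = 1.44 − 0.48 = 0.96 V.
Since V_DS = 3.98 V ≥ V_ov = 0.96 V, the device is in saturation.
I_D = ½ k_n V_ov² (1 + λ V_DS) = 0.5 × 6.968 × 0.96² × (1 + 0.066 × 3.98) = 4.05 mA.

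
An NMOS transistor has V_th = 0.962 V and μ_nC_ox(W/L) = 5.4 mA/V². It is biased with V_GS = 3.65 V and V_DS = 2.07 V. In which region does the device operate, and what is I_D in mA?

V_ov = V_GS − V_th = 3.65 − 0.962 = 2.69 V.
Since V_DS = 2.07 V < V_ov = 2.69 V, the device is in the triode region.
I_D = k_n [V_ov · V_DS − ½ V_DS²] = 5.4 × [2.69 × 2.07 − 0.5 × 2.07²] = 18.5 mA.

Triode; I_D = 18.5 mA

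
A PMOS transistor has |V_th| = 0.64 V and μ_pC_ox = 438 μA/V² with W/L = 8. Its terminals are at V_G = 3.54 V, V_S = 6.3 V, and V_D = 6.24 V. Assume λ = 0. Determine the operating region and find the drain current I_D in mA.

V_SG = V_S − V_G = 6.3 − 3.54 = 2.76 V; V_SD = V_S − V_D = 6.3 − 6.24 = 0.06 V.
k_p = μ_pC_ox · (W/L) = 3.504 mA/V².
V_ov = V_SG − |V_th| = 2.76 − 0.64 = 2.12 V.
Since V_SD = 0.06 V < V_ov = 2.12 V, the device is in the triode region.
I_D = k_p [V_ov · V_SD − ½ V_SD²] = 3.504 × [2.12 × 0.06 − 0.5 × 0.06²] = 0.439 mA.

Triode; I_D = 0.439 mA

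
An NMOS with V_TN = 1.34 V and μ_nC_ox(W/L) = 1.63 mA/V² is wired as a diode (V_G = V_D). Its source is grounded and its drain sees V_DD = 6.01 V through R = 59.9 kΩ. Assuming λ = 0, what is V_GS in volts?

V_GS = 1.64 V

With gate tied to drain, V_GS = V_DS ≥ V_GS − V_TN, so the device is in saturation.
KCL at the drain: ½ k_n (V_GS − V_TN)² = (V_DD − V_GS)/R.
Let x = V_GS − 1.34. Then 48.8 x² + x − 4.67 = 0, giving x = 0.299 V (positive root), so V_GS = 1.64 V.
I_D = (V_DD − V_GS)/R = (6.01 − 1.64) / 59.9 = 0.073 mA.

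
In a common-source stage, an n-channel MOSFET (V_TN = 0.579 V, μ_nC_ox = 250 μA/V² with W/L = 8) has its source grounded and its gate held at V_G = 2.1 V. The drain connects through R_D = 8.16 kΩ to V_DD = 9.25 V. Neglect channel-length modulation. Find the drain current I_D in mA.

I_D = 1.08 mA

V_GS = V_G = 2.1 V, so V_ov = 2.1 − 0.579 = 1.52 V.
k_n = μ_nC_ox · (W/L) = 2 mA/V².
Assume saturation: I_D = ½ k_n V_ov² = 0.5 × 2 × 1.52² = 2.31 mA, giving V_DS = V_DD − I_D R_D = 9.25 − 2.31 × 8.16 = -9.63 V.
But -9.63 V < V_ov = 1.52 V, so the device is actually in triode.
In triode I_D = k_n[V_ov V_DS − ½ V_DS²] and I_D = (V_DD − V_DS)/R_D. Equating: 8.16 V_DS² − 25.82 V_DS + 9.25 = 0, giving V_DS = 0.412 V (the root below V_ov).
I_D = (9.25 − 0.412) / 8.16 = 1.08 mA.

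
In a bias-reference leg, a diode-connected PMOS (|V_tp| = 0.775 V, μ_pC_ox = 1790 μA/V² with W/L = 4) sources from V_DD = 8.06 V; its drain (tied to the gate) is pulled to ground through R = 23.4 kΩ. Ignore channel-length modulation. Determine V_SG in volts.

V_SG = 1.06 V

With gate tied to drain, V_SG = V_SD ≥ V_SG − |V_tp|, so the device is in saturation.
k_p = μ_pC_ox · (W/L) = 7.16 mA/V².
KCL at the drain: ½ k_p (V_SG − |V_tp|)² = (V_DD − V_SG)/R.
Let x = V_SG − 0.775. Then 83.8 x² + x − 7.285 = 0, giving x = 0.289 V (positive root), so V_SG = 1.06 V.
I_D = (V_DD − V_SG)/R = (8.06 − 1.06) / 23.4 = 0.299 mA.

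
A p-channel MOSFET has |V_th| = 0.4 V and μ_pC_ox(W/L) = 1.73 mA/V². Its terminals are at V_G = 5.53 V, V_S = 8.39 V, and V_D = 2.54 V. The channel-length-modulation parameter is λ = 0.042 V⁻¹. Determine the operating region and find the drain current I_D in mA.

V_SG = V_S − V_G = 8.39 − 5.53 = 2.86 V; V_SD = V_S − V_D = 8.39 − 2.54 = 5.85 V.
V_ov = V_SG − |V_th| = 2.86 − 0.4 = 2.46 V.
Since V_SD = 5.85 V ≥ V_ov = 2.46 V, the device is in saturation.
I_D = ½ k_p V_ov² (1 + λ V_SD) = 0.5 × 1.73 × 2.46² × (1 + 0.042 × 5.85) = 6.52 mA.

Saturation; I_D = 6.52 mA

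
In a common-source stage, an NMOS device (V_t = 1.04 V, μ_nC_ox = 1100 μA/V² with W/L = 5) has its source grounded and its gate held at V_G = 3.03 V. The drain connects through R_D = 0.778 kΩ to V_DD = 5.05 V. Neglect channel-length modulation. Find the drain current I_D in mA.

V_GS = V_G = 3.03 V, so V_ov = 3.03 − 1.04 = 1.99 V.
k_n = μ_nC_ox · (W/L) = 5.5 mA/V².
Assume saturation: I_D = ½ k_n V_ov² = 0.5 × 5.5 × 1.99² = 10.9 mA, giving V_DS = V_DD − I_D R_D = 5.05 − 10.9 × 0.778 = -3.42 V.
But -3.42 V < V_ov = 1.99 V, so the device is actually in triode.
In triode I_D = k_n[V_ov V_DS − ½ V_DS²] and I_D = (V_DD − V_DS)/R_D. Equating: 2.14 V_DS² − 9.515 V_DS + 5.05 = 0, giving V_DS = 0.616 V (the root below V_ov).
I_D = (5.05 − 0.616) / 0.778 = 5.7 mA.

I_D = 5.70 mA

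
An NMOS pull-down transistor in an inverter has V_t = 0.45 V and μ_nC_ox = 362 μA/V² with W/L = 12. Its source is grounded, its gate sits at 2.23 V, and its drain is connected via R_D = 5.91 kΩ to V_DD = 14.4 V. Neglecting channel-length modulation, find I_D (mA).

V_GS = V_G = 2.23 V, so V_ov = 2.23 − 0.45 = 1.78 V.
k_n = μ_nC_ox · (W/L) = 4.344 mA/V².
Assume saturation: I_D = ½ k_n V_ov² = 0.5 × 4.344 × 1.78² = 6.88 mA, giving V_DS = V_DD − I_D R_D = 14.4 − 6.88 × 5.91 = -26.3 V.
But -26.3 V < V_ov = 1.78 V, so the device is actually in triode.
In triode I_D = k_n[V_ov V_DS − ½ V_DS²] and I_D = (V_DD − V_DS)/R_D. Equating: 12.8 V_DS² − 46.7 V_DS + 14.4 = 0, giving V_DS = 0.34 V (the root below V_ov).
I_D = (14.4 − 0.34) / 5.91 = 2.38 mA.

I_D = 2.38 mA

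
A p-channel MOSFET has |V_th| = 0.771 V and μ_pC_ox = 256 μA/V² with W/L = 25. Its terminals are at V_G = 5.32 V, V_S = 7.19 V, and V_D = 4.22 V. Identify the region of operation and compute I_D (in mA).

Saturation; I_D = 3.86 mA

V_SG = V_S − V_G = 7.19 − 5.32 = 1.87 V; V_SD = V_S − V_D = 7.19 − 4.22 = 2.97 V.
k_p = μ_pC_ox · (W/L) = 6.4 mA/V².
V_ov = V_SG − |V_th| = 1.87 − 0.771 = 1.1 V.
Since V_SD = 2.97 V ≥ V_ov = 1.1 V, the device is in saturation.
I_D = ½ k_p V_ov² = 0.5 × 6.4 × 1.1² = 3.86 mA.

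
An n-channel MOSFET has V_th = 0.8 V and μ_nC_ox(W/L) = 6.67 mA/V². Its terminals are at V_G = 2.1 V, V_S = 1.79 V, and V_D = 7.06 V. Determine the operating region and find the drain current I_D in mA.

Cutoff; I_D = 0 mA

V_GS = V_G − V_S = 2.1 − 1.79 = 0.31 V; V_DS = V_D − V_S = 7.06 − 1.79 = 5.27 V.
V_GS = 0.31 V < V_th = 0.8 V, so the transistor is in cutoff.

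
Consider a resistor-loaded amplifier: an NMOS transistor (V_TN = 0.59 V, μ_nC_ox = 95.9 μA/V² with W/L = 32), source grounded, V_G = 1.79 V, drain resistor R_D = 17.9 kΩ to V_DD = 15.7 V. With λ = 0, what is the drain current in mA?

V_GS = V_G = 1.79 V, so V_ov = 1.79 − 0.59 = 1.2 V.
k_n = μ_nC_ox · (W/L) = 3.069 mA/V².
Assume saturation: I_D = ½ k_n V_ov² = 0.5 × 3.069 × 1.2² = 2.21 mA, giving V_DS = V_DD − I_D R_D = 15.7 − 2.21 × 17.9 = -23.9 V.
But -23.9 V < V_ov = 1.2 V, so the device is actually in triode.
In triode I_D = k_n[V_ov V_DS − ½ V_DS²] and I_D = (V_DD − V_DS)/R_D. Equating: 27.5 V_DS² − 66.92 V_DS + 15.7 = 0, giving V_DS = 0.263 V (the root below V_ov).
I_D = (15.7 − 0.263) / 17.9 = 0.862 mA.

I_D = 0.862 mA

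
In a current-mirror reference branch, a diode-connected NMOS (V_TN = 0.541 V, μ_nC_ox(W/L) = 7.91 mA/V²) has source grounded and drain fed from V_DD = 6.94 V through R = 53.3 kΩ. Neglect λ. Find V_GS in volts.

V_GS = 0.713 V

With gate tied to drain, V_GS = V_DS ≥ V_GS − V_TN, so the device is in saturation.
KCL at the drain: ½ k_n (V_GS − V_TN)² = (V_DD − V_GS)/R.
Let x = V_GS − 0.541. Then 211 x² + x − 6.399 = 0, giving x = 0.172 V (positive root), so V_GS = 0.713 V.
I_D = (V_DD − V_GS)/R = (6.94 − 0.713) / 53.3 = 0.117 mA.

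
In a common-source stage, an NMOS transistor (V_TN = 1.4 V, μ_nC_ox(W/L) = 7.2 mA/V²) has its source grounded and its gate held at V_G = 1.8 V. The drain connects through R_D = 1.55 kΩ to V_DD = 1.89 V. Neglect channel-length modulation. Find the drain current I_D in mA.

V_GS = V_G = 1.8 V, so V_ov = 1.8 − 1.4 = 0.4 V.
Assume saturation: I_D = ½ k_n V_ov² = 0.5 × 7.2 × 0.4² = 0.576 mA, giving V_DS = V_DD − I_D R_D = 1.89 − 0.576 × 1.55 = 0.997 V.
V_DS = 0.997 V ≥ V_ov = 0.4 V, confirming saturation.

I_D = 0.576 mA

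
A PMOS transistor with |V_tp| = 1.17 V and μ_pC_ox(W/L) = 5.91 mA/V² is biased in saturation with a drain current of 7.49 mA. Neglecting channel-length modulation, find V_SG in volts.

V_SG = 2.76 V

In saturation I_D = ½ k_p (V_SG − |V_tp|)², so V_SG − |V_tp| = √(2 I_D / k_p) = √(2 × 7.49 / 5.91) = 1.59 V.
V_SG = 1.17 + 1.59 = 2.76 V.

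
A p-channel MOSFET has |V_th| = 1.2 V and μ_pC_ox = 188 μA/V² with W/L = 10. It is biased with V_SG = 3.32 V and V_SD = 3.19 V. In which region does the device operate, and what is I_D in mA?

Saturation; I_D = 4.22 mA

k_p = μ_pC_ox · (W/L) = 1.88 mA/V².
V_ov = V_SG − |V_th| = 3.32 − 1.2 = 2.12 V.
Since V_SD = 3.19 V ≥ V_ov = 2.12 V, the device is in saturation.
I_D = ½ k_p V_ov² = 0.5 × 1.88 × 2.12² = 4.22 mA.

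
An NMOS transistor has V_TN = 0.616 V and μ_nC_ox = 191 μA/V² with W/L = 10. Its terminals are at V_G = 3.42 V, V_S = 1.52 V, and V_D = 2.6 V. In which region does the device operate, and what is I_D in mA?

Triode; I_D = 1.53 mA

V_GS = V_G − V_S = 3.42 − 1.52 = 1.9 V; V_DS = V_D − V_S = 2.6 − 1.52 = 1.08 V.
k_n = μ_nC_ox · (W/L) = 1.91 mA/V².
V_ov = V_GS − V_TN = 1.9 − 0.616 = 1.28 V.
Since V_DS = 1.08 V < V_ov = 1.28 V, the device is in the triode region.
I_D = k_n [V_ov · V_DS − ½ V_DS²] = 1.91 × [1.28 × 1.08 − 0.5 × 1.08²] = 1.53 mA.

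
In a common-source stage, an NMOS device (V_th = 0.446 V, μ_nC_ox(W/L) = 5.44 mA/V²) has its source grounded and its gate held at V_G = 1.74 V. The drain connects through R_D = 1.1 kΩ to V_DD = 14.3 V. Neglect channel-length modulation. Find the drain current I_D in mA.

V_GS = V_G = 1.74 V, so V_ov = 1.74 − 0.446 = 1.29 V.
Assume saturation: I_D = ½ k_n V_ov² = 0.5 × 5.44 × 1.29² = 4.55 mA, giving V_DS = V_DD − I_D R_D = 14.3 − 4.55 × 1.1 = 9.29 V.
V_DS = 9.29 V ≥ V_ov = 1.29 V, confirming saturation.

I_D = 4.55 mA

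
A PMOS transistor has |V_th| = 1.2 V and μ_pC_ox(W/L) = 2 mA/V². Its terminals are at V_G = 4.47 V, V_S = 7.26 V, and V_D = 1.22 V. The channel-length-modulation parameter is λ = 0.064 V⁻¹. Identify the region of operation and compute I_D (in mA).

V_SG = V_S − V_G = 7.26 − 4.47 = 2.79 V; V_SD = V_S − V_D = 7.26 − 1.22 = 6.04 V.
V_ov = V_SG − |V_th| = 2.79 − 1.2 = 1.59 V.
Since V_SD = 6.04 V ≥ V_ov = 1.59 V, the device is in saturation.
I_D = ½ k_p V_ov² (1 + λ V_SD) = 0.5 × 2 × 1.59² × (1 + 0.064 × 6.04) = 3.51 mA.

Saturation; I_D = 3.51 mA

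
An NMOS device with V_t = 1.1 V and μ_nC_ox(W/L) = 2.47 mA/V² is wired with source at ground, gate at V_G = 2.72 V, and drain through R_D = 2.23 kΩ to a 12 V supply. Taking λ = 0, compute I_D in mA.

I_D = 3.24 mA

V_GS = V_G = 2.72 V, so V_ov = 2.72 − 1.1 = 1.62 V.
Assume saturation: I_D = ½ k_n V_ov² = 0.5 × 2.47 × 1.62² = 3.24 mA, giving V_DS = V_DD − I_D R_D = 12 − 3.24 × 2.23 = 4.77 V.
V_DS = 4.77 V ≥ V_ov = 1.62 V, confirming saturation.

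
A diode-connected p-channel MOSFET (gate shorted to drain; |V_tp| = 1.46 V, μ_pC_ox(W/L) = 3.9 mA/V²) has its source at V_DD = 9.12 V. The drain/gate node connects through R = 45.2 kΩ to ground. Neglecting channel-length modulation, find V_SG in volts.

V_SG = 1.75 V

With gate tied to drain, V_SG = V_SD ≥ V_SG − |V_tp|, so the device is in saturation.
KCL at the drain: ½ k_p (V_SG − |V_tp|)² = (V_DD − V_SG)/R.
Let x = V_SG − 1.46. Then 88.1 x² + x − 7.66 = 0, giving x = 0.289 V (positive root), so V_SG = 1.75 V.
I_D = (V_DD − V_SG)/R = (9.12 − 1.75) / 45.2 = 0.163 mA.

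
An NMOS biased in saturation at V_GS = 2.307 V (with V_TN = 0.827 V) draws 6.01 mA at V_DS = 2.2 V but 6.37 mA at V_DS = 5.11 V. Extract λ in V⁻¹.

With V_GS fixed, I_D ∝ (1 + λ V_DS) in saturation, so I_D2/I_D1 = (1 + λ V_DS2)/(1 + λ V_DS1).
6.37/6.01 = 1.06 = (1 + 5.11 λ)/(1 + 2.2 λ).
Solving: λ (I_D1 V_DS2 − I_D2 V_DS1) = I_D2 − I_D1, so λ = (6.37 − 6.01) / (6.01 × 5.11 − 6.37 × 2.2) = 0.36 / 16.7 = 0.0216 V⁻¹.

λ = 0.0216 V⁻¹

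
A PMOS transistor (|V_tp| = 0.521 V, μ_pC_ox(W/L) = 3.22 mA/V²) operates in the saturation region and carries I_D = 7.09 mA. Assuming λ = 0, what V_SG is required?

V_SG = 2.62 V

In saturation I_D = ½ k_p (V_SG − |V_tp|)², so V_SG − |V_tp| = √(2 I_D / k_p) = √(2 × 7.09 / 3.22) = 2.1 V.
V_SG = 0.521 + 2.1 = 2.62 V.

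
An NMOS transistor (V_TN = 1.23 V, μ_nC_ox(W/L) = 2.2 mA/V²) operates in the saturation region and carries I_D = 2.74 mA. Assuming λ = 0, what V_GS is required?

In saturation I_D = ½ k_n (V_GS − V_TN)², so V_GS − V_TN = √(2 I_D / k_n) = √(2 × 2.74 / 2.2) = 1.58 V.
V_GS = 1.23 + 1.58 = 2.81 V.

V_GS = 2.81 V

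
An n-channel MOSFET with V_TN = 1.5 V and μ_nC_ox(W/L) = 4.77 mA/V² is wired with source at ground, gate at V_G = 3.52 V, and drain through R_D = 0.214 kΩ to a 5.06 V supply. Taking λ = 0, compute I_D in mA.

V_GS = V_G = 3.52 V, so V_ov = 3.52 − 1.5 = 2.02 V.
Assume saturation: I_D = ½ k_n V_ov² = 0.5 × 4.77 × 2.02² = 9.73 mA, giving V_DS = V_DD − I_D R_D = 5.06 − 9.73 × 0.214 = 2.98 V.
V_DS = 2.98 V ≥ V_ov = 2.02 V, confirming saturation.

I_D = 9.73 mA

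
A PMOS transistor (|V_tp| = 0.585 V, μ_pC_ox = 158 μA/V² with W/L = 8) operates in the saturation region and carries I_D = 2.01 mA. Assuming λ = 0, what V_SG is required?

V_SG = 2.37 V

k_p = μ_pC_ox · (W/L) = 1.264 mA/V².
In saturation I_D = ½ k_p (V_SG − |V_tp|)², so V_SG − |V_tp| = √(2 I_D / k_p) = √(2 × 2.01 / 1.264) = 1.78 V.
V_SG = 0.585 + 1.78 = 2.37 V.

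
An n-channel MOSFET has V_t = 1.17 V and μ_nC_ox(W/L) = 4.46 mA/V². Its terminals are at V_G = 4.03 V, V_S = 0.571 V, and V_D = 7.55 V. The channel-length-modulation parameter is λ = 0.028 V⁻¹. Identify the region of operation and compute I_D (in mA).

V_GS = V_G − V_S = 4.03 − 0.571 = 3.46 V; V_DS = V_D − V_S = 7.55 − 0.571 = 6.98 V.
V_ov = V_GS − V_t = 3.46 − 1.17 = 2.29 V.
Since V_DS = 6.98 V ≥ V_ov = 2.29 V, the device is in saturation.
I_D = ½ k_n V_ov² (1 + λ V_DS) = 0.5 × 4.46 × 2.29² × (1 + 0.028 × 6.98) = 14 mA.

Saturation; I_D = 14.0 mA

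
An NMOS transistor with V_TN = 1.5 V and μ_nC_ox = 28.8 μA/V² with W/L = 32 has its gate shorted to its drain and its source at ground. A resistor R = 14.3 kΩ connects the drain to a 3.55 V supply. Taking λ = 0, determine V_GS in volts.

With gate tied to drain, V_GS = V_DS ≥ V_GS − V_TN, so the device is in saturation.
k_n = μ_nC_ox · (W/L) = 0.9216 mA/V².
KCL at the drain: ½ k_n (V_GS − V_TN)² = (V_DD − V_GS)/R.
Let x = V_GS − 1.5. Then 6.59 x² + x − 2.05 = 0, giving x = 0.487 V (positive root), so V_GS = 1.99 V.
I_D = (V_DD − V_GS)/R = (3.55 − 1.99) / 14.3 = 0.109 mA.

V_GS = 1.99 V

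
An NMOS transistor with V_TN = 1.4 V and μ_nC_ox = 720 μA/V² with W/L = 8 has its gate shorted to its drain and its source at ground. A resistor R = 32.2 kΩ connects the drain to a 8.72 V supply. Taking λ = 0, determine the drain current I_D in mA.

With gate tied to drain, V_GS = V_DS ≥ V_GS − V_TN, so the device is in saturation.
k_n = μ_nC_ox · (W/L) = 5.76 mA/V².
KCL at the drain: ½ k_n (V_GS − V_TN)² = (V_DD − V_GS)/R.
Let x = V_GS − 1.4. Then 92.7 x² + x − 7.32 = 0, giving x = 0.276 V (positive root), so V_GS = 1.68 V.
I_D = (V_DD − V_GS)/R = (8.72 − 1.68) / 32.2 = 0.219 mA.

I_D = 0.219 mA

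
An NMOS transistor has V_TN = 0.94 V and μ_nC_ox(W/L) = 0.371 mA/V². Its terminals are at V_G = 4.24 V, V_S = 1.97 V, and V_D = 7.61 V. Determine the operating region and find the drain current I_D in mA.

V_GS = V_G − V_S = 4.24 − 1.97 = 2.27 V; V_DS = V_D − V_S = 7.61 − 1.97 = 5.64 V.
V_ov = V_GS − V_TN = 2.27 − 0.94 = 1.33 V.
Since V_DS = 5.64 V ≥ V_ov = 1.33 V, the device is in saturation.
I_D = ½ k_n V_ov² = 0.5 × 0.371 × 1.33² = 0.328 mA.

Saturation; I_D = 0.328 mA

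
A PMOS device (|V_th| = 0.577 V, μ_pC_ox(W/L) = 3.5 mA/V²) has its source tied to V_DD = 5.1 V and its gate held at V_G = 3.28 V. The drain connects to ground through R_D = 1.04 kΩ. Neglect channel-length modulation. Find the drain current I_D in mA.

V_SG = V_DD − V_G = 5.1 − 3.28 = 1.82 V, so V_ov = 1.82 − 0.577 = 1.24 V.
Assume saturation: I_D = ½ k_p V_ov² = 0.5 × 3.5 × 1.24² = 2.7 mA, giving V_SD = V_DD − I_D R_D = 5.1 − 2.7 × 1.04 = 2.29 V.
V_SD = 2.29 V ≥ V_ov = 1.24 V, confirming saturation.

I_D = 2.70 mA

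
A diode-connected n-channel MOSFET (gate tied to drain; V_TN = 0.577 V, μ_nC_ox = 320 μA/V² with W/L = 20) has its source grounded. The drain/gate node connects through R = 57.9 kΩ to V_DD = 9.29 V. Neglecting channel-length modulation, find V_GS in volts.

With gate tied to drain, V_GS = V_DS ≥ V_GS − V_TN, so the device is in saturation.
k_n = μ_nC_ox · (W/L) = 6.4 mA/V².
KCL at the drain: ½ k_n (V_GS − V_TN)² = (V_DD − V_GS)/R.
Let x = V_GS − 0.577. Then 185 x² + x − 8.713 = 0, giving x = 0.214 V (positive root), so V_GS = 0.791 V.
I_D = (V_DD − V_GS)/R = (9.29 − 0.791) / 57.9 = 0.147 mA.

V_GS = 0.791 V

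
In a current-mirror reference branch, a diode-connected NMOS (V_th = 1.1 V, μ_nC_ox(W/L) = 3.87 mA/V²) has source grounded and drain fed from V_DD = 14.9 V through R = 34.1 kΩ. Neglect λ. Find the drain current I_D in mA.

With gate tied to drain, V_GS = V_DS ≥ V_GS − V_th, so the device is in saturation.
KCL at the drain: ½ k_n (V_GS − V_th)² = (V_DD − V_GS)/R.
Let x = V_GS − 1.1. Then 66 x² + x − 13.8 = 0, giving x = 0.45 V (positive root), so V_GS = 1.55 V.
I_D = (V_DD − V_GS)/R = (14.9 − 1.55) / 34.1 = 0.392 mA.

I_D = 0.392 mA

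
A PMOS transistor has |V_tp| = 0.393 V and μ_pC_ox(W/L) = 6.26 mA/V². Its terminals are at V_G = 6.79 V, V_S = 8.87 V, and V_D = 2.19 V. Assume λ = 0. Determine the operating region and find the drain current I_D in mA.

Saturation; I_D = 8.91 mA

V_SG = V_S − V_G = 8.87 − 6.79 = 2.08 V; V_SD = V_S − V_D = 8.87 − 2.19 = 6.68 V.
V_ov = V_SG − |V_tp| = 2.08 − 0.393 = 1.69 V.
Since V_SD = 6.68 V ≥ V_ov = 1.69 V, the device is in saturation.
I_D = ½ k_p V_ov² = 0.5 × 6.26 × 1.69² = 8.91 mA.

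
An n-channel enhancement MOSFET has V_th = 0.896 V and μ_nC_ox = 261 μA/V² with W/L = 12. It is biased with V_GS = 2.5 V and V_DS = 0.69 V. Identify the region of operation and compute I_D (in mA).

Triode; I_D = 2.72 mA

k_n = μ_nC_ox · (W/L) = 3.132 mA/V².
V_ov = V_GS − V_th = 2.5 − 0.896 = 1.6 V.
Since V_DS = 0.69 V < V_ov = 1.6 V, the device is in the triode region.
I_D = k_n [V_ov · V_DS − ½ V_DS²] = 3.132 × [1.6 × 0.69 − 0.5 × 0.69²] = 2.72 mA.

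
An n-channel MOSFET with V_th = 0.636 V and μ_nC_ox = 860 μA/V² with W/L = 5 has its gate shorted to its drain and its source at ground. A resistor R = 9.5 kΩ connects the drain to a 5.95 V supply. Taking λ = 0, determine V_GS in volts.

V_GS = 1.12 V

With gate tied to drain, V_GS = V_DS ≥ V_GS − V_th, so the device is in saturation.
k_n = μ_nC_ox · (W/L) = 4.3 mA/V².
KCL at the drain: ½ k_n (V_GS − V_th)² = (V_DD − V_GS)/R.
Let x = V_GS − 0.636. Then 20.4 x² + x − 5.314 = 0, giving x = 0.486 V (positive root), so V_GS = 1.12 V.
I_D = (V_DD − V_GS)/R = (5.95 − 1.12) / 9.5 = 0.508 mA.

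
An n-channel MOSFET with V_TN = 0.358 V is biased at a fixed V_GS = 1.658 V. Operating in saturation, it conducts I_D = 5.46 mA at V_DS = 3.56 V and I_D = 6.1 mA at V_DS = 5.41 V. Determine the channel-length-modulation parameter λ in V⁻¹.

With V_GS fixed, I_D ∝ (1 + λ V_DS) in saturation, so I_D2/I_D1 = (1 + λ V_DS2)/(1 + λ V_DS1).
6.1/5.46 = 1.117 = (1 + 5.41 λ)/(1 + 3.56 λ).
Solving: λ (I_D1 V_DS2 − I_D2 V_DS1) = I_D2 − I_D1, so λ = (6.1 − 5.46) / (5.46 × 5.41 − 6.1 × 3.56) = 0.64 / 7.82 = 0.0818 V⁻¹.

λ = 0.0818 V⁻¹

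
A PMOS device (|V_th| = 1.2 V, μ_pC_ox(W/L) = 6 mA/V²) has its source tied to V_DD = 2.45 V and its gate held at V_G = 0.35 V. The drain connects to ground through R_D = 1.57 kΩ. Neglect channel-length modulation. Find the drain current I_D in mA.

I_D = 1.37 mA

V_SG = V_DD − V_G = 2.45 − 0.35 = 2.1 V, so V_ov = 2.1 − 1.2 = 0.9 V.
Assume saturation: I_D = ½ k_p V_ov² = 0.5 × 6 × 0.9² = 2.43 mA, giving V_SD = V_DD − I_D R_D = 2.45 − 2.43 × 1.57 = -1.37 V.
But -1.37 V < V_ov = 0.9 V, so the device is actually in triode.
In triode I_D = k_p[V_ov V_SD − ½ V_SD²] and I_D = (V_DD − V_SD)/R_D. Equating: 4.71 V_SD² − 9.478 V_SD + 2.45 = 0, giving V_SD = 0.305 V (the root below V_ov).
I_D = (2.45 − 0.305) / 1.57 = 1.37 mA.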